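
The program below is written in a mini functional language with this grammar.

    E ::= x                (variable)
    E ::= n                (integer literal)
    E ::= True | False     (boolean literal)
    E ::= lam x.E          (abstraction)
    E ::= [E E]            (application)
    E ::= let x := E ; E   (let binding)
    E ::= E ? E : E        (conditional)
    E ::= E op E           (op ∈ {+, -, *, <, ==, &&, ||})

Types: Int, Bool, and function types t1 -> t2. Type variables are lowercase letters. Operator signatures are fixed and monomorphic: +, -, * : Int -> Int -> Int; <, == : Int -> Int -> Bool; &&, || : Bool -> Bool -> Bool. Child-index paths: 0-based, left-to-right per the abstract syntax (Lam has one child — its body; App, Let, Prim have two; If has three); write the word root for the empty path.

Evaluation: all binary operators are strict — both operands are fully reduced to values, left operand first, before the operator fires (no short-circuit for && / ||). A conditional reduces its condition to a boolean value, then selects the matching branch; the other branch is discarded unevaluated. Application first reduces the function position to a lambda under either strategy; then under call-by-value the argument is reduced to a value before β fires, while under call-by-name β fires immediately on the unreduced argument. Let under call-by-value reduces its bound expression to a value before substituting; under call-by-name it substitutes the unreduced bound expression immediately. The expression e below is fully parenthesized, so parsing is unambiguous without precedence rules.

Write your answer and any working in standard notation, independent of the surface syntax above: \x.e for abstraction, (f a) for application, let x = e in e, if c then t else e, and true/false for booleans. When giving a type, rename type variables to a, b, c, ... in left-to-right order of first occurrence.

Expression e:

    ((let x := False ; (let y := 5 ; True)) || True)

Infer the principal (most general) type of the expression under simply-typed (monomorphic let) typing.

Answer: Bool

Trace:
let x : Bool
let y : Int
  unify Bool ~ Bool
  unify Bool ~ Bool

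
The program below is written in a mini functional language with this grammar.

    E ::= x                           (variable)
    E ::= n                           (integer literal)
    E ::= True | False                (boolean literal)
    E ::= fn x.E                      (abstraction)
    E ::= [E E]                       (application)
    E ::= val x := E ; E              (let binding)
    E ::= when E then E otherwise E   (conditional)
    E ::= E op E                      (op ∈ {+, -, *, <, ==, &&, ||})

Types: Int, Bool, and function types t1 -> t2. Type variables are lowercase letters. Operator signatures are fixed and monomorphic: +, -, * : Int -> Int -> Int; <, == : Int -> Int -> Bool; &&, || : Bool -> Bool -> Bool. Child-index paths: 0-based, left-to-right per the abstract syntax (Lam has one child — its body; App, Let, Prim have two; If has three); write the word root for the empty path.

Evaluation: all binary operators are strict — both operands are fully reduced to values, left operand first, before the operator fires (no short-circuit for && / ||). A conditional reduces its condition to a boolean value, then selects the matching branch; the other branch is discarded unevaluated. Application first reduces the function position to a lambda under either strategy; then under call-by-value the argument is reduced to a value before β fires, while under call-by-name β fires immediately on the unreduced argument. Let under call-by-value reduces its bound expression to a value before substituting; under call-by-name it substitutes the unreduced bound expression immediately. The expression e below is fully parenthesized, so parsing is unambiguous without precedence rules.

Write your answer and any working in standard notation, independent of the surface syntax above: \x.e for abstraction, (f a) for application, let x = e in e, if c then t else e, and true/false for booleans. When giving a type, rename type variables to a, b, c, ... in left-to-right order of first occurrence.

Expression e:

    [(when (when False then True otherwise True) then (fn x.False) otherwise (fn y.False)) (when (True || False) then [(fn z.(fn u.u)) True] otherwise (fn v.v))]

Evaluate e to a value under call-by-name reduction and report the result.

Answer: false

Derivation:
step 0: ((if (if false then true else true) then (\x.false) else (\y.false)) (if (true || false) then ((\z.(\u.u)) true) else (\v.v)))
step 1: [if@0.0] ((if true then (\x.false) else (\y.false)) (if (true || false) then ((\z.(\u.u)) true) else (\v.v)))
step 2: [if@0] ((\x.false) (if (true || false) then ((\z.(\u.u)) true) else (\v.v)))
step 3: [beta@root] false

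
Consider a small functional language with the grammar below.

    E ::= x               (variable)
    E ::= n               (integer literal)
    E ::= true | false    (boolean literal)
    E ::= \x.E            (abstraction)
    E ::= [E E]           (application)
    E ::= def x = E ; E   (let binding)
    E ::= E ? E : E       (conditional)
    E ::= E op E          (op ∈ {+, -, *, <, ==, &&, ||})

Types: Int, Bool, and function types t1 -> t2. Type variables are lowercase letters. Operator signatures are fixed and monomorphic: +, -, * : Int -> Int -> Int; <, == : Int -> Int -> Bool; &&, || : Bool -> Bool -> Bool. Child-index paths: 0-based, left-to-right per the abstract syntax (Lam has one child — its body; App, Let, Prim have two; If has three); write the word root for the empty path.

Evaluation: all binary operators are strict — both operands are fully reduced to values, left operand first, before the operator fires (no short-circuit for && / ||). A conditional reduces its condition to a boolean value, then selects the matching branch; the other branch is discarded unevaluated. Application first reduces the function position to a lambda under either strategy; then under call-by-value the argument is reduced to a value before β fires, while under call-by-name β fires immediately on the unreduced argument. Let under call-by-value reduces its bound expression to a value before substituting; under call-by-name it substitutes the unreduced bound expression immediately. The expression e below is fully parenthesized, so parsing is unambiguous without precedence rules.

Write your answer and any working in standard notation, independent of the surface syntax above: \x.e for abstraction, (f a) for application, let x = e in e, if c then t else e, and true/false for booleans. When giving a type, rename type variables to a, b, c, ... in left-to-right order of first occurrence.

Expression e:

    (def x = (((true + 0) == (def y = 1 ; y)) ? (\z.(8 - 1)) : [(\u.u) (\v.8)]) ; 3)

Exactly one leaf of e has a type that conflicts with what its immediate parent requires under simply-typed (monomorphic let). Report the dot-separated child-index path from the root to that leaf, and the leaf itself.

Answer: 0.0.0.0 : true

Trace:
  unify Bool ~ Int
  FAIL: mismatch Bool ~ Int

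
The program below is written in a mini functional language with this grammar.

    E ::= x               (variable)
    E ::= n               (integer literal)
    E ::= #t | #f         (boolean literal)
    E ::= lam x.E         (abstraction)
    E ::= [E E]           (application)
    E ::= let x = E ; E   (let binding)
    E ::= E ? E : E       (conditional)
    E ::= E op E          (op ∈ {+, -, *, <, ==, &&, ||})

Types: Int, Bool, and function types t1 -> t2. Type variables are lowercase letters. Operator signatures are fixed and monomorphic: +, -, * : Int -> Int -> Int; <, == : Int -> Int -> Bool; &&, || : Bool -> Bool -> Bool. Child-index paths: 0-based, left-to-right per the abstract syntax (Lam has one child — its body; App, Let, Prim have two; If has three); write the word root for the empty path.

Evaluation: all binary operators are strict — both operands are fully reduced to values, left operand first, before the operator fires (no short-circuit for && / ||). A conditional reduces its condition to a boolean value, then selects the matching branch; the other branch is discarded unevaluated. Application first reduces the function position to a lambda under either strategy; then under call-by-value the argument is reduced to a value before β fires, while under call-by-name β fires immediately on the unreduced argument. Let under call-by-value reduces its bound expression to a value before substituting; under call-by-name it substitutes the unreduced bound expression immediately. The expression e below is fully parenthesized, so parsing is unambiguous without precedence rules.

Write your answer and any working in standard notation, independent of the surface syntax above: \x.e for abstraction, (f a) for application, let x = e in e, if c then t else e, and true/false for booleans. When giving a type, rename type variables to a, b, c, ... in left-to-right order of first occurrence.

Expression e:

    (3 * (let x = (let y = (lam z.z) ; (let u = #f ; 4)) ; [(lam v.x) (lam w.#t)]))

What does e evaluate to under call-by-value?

Derivation:
step 0: (3 * (let x = (let y = (\z.z) in (let u = false in 4)) in ((\v.x) (\w.true))))
step 1: [let@1.0] (3 * (let x = (let u = false in 4) in ((\v.x) (\w.true))))
step 2: [let@1.0] (3 * (let x = 4 in ((\v.x) (\w.true))))
step 3: [let@1] (3 * ((\v.4) (\w.true)))
step 4: [beta@1] (3 * 4)
step 5: [delta@root] 12

Answer: 12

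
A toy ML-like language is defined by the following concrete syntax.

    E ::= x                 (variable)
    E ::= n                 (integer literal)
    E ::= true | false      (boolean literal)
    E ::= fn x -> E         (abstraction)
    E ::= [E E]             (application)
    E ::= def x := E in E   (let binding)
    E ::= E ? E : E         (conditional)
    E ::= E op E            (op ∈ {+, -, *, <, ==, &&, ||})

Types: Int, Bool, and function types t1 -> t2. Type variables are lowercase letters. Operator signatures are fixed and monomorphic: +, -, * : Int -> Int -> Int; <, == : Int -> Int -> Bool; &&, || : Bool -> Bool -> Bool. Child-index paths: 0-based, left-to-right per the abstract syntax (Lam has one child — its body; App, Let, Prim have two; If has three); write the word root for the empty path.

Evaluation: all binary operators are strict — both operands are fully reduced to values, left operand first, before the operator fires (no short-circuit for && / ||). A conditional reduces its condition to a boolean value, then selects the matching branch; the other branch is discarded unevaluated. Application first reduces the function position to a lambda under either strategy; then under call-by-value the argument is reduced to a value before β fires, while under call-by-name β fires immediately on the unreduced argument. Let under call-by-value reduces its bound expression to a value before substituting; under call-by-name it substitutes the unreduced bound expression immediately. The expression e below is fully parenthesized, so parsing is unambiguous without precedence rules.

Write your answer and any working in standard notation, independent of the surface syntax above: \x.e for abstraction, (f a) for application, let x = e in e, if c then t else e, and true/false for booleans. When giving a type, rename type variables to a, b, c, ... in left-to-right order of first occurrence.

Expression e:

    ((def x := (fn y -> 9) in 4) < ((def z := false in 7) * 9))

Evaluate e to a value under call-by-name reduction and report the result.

Trace:
step 0: ((let x = (\y.9) in 4) < ((let z = false in 7) * 9))
step 1: [let@0] (4 < ((let z = false in 7) * 9))
step 2: [let@1.0] (4 < (7 * 9))
step 3: [delta@1] (4 < 63)
step 4: [delta@root] true

Answer: true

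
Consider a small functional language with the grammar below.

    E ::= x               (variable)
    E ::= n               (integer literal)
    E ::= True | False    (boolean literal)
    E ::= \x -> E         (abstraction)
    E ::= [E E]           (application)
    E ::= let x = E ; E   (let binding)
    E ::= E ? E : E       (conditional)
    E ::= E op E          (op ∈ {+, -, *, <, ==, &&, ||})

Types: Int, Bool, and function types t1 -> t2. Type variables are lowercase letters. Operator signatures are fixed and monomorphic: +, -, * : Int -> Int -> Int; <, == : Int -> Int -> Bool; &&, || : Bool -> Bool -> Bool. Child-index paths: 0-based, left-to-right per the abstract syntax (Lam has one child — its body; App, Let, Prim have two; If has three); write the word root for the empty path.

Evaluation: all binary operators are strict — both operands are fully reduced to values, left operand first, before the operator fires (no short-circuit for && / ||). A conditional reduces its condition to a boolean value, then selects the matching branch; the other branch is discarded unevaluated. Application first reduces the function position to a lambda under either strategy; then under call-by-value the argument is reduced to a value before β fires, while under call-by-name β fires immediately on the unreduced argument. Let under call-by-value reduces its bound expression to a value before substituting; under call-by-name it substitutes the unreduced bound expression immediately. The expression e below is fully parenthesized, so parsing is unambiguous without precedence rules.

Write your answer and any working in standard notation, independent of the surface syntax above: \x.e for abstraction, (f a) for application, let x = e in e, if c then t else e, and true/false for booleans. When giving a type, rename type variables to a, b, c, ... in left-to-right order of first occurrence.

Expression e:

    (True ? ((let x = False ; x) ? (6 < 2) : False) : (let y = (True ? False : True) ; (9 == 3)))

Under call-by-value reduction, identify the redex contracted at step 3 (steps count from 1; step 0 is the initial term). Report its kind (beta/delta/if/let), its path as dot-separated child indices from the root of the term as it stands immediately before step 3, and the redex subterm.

Trace:
step 0: (if true then (if (let x = false in x) then (6 < 2) else false) else (let y = (if true then false else true) in (9 == 3)))
step 1: [if@root] (if (let x = false in x) then (6 < 2) else false)
step 2: [let@0] (if false then (6 < 2) else false)
step 3: [if@root] false

Answer: if at root : (if false then (6 < 2) else false)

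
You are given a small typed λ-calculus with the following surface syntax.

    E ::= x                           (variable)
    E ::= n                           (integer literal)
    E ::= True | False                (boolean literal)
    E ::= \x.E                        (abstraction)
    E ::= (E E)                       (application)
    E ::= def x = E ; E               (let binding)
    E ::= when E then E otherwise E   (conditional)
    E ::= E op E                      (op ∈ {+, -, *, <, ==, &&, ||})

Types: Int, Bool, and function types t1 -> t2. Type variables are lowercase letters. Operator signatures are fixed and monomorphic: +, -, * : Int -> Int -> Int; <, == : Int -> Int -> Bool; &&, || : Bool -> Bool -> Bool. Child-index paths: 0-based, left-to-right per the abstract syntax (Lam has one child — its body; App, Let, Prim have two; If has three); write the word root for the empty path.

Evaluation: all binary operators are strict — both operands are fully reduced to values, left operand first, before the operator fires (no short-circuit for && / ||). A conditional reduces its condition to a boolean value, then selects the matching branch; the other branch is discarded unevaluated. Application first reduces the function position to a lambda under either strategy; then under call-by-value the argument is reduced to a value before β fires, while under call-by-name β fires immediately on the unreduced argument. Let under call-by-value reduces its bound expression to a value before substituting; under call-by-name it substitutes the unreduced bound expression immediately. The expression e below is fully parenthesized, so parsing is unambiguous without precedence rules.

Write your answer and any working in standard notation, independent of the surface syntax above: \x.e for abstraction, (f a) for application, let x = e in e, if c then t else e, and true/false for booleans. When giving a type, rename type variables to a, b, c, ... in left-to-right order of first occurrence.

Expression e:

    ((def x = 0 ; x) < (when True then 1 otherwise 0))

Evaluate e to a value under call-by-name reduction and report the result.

Answer: true

Derivation:
step 0: ((let x = 0 in x) < (if true then 1 else 0))
step 1: [let@0] (0 < (if true then 1 else 0))
step 2: [if@1] (0 < 1)
step 3: [delta@root] true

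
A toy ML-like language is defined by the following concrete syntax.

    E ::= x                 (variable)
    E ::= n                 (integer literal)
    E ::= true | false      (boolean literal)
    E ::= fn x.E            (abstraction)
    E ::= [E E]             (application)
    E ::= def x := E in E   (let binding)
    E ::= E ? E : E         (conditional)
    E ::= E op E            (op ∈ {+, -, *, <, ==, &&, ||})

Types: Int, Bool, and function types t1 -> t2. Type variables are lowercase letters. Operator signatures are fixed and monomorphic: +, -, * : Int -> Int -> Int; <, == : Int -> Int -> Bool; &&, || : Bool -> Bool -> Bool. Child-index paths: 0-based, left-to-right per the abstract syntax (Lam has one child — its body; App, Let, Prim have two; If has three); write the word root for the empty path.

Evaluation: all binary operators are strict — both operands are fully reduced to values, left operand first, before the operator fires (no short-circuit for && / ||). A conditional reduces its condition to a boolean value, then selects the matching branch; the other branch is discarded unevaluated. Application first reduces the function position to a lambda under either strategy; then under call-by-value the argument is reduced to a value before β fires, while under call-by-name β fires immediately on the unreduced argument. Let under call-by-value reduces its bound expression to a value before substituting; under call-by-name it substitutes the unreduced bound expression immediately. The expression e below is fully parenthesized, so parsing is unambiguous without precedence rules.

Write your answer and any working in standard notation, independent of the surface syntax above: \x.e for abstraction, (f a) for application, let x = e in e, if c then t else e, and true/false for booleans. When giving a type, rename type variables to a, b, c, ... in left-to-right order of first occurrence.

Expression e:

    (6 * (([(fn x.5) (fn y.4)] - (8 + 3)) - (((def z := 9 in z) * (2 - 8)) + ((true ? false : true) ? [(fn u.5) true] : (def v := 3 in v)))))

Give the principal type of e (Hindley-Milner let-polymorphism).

Working:
  unify Int ~ Int
\x._ : a -> Int
\y._ : b -> Int
  unify a -> Int ~ (b -> Int) -> c
  unify a ~ b -> Int
  unify Int ~ c
_ _ : Int
  unify Int ~ Int
  unify Int ~ Int
  unify Int ~ Int
  unify Int ~ Int
  unify Int ~ Int
let z : Int
z : Int
  unify Int ~ Int
  unify Int ~ Int
  unify Int ~ Int
  unify Int ~ Int
  unify Int ~ Int
  unify Bool ~ Bool
  unify Bool ~ Bool
  unify Bool ~ Bool
\u._ : d -> Int
  unify d -> Int ~ Bool -> e
  unify d ~ Bool
  unify Int ~ e
_ _ : Int
let v : Int
v : Int
  unify Int ~ Int
  unify Int ~ Int
  unify Int ~ Int
  unify Int ~ Int

Answer: Int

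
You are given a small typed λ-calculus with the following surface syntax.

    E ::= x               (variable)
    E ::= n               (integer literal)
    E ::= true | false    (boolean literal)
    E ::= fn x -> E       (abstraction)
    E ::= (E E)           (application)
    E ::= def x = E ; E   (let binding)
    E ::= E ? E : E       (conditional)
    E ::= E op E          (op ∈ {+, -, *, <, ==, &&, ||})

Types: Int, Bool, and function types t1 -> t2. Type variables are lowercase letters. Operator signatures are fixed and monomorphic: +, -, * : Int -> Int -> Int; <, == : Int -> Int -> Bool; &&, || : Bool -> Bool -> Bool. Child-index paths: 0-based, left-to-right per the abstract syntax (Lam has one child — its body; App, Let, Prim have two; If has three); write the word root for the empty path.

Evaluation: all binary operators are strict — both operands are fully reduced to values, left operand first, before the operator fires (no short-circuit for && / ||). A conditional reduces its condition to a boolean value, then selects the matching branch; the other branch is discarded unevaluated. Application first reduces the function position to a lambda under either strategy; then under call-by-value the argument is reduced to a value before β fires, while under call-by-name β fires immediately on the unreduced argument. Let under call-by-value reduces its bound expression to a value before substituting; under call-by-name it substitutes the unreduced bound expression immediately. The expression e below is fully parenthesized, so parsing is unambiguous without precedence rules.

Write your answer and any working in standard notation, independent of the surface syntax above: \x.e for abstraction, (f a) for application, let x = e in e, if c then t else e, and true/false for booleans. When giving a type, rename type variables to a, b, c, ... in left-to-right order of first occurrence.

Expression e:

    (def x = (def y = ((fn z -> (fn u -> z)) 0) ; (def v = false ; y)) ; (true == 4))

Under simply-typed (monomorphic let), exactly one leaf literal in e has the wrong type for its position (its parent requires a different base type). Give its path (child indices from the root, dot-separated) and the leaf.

Trace:
z : a
\u._ : b -> a
\z._ : a -> b -> a
  unify a -> b -> a ~ Int -> c
  unify a ~ Int
  unify b -> Int ~ c
_ _ : b -> Int
let y : b -> Int
let v : Bool
y : b -> Int
let x : b -> Int
  unify Bool ~ Int
  FAIL: mismatch Bool ~ Int

Answer: 1.0 : true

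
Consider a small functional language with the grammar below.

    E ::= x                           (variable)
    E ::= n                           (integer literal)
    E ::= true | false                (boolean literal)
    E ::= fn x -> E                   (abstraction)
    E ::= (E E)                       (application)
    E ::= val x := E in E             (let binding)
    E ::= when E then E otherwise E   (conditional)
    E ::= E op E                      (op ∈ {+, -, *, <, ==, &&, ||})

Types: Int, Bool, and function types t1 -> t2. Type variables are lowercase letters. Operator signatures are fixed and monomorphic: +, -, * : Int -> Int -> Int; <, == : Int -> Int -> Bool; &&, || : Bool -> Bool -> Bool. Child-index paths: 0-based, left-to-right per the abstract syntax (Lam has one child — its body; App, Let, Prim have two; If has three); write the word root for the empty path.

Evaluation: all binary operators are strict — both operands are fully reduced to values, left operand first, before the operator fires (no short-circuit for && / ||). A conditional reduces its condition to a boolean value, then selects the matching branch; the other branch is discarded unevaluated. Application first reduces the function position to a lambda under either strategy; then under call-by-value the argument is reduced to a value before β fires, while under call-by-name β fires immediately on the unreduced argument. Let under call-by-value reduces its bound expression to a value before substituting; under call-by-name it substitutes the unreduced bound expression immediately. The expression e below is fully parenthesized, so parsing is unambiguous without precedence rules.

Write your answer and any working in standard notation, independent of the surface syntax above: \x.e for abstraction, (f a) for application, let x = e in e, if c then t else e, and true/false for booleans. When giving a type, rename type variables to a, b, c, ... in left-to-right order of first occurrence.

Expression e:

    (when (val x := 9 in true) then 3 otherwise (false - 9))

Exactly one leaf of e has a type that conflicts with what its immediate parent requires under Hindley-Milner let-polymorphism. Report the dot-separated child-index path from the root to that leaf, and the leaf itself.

Working:
let x : Int
  unify Bool ~ Bool
  unify Bool ~ Int
  FAIL: mismatch Bool ~ Int

Answer: 2.0 : false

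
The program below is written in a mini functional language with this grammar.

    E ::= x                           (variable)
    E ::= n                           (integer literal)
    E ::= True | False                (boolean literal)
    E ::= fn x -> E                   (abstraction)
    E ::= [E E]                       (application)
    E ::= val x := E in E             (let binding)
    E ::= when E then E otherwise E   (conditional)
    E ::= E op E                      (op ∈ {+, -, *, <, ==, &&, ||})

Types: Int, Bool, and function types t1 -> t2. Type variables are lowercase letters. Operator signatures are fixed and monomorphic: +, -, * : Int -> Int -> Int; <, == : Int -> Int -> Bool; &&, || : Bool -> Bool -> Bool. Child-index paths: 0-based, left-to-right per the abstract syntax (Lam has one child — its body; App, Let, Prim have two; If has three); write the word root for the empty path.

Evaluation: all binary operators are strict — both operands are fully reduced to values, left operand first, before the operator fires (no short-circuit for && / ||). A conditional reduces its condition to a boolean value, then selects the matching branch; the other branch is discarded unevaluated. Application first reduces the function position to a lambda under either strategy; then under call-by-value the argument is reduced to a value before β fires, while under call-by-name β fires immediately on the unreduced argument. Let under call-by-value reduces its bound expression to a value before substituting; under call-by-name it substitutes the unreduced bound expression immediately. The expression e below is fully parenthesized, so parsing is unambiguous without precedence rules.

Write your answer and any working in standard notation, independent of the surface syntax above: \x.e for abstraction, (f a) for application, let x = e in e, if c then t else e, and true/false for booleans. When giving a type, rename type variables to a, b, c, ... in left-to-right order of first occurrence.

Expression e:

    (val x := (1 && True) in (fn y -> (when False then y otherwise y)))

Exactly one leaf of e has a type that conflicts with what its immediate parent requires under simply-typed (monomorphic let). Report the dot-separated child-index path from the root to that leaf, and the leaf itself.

Answer: 0.0 : 1

Working:
  unify Int ~ Bool
  FAIL: mismatch Int ~ Bool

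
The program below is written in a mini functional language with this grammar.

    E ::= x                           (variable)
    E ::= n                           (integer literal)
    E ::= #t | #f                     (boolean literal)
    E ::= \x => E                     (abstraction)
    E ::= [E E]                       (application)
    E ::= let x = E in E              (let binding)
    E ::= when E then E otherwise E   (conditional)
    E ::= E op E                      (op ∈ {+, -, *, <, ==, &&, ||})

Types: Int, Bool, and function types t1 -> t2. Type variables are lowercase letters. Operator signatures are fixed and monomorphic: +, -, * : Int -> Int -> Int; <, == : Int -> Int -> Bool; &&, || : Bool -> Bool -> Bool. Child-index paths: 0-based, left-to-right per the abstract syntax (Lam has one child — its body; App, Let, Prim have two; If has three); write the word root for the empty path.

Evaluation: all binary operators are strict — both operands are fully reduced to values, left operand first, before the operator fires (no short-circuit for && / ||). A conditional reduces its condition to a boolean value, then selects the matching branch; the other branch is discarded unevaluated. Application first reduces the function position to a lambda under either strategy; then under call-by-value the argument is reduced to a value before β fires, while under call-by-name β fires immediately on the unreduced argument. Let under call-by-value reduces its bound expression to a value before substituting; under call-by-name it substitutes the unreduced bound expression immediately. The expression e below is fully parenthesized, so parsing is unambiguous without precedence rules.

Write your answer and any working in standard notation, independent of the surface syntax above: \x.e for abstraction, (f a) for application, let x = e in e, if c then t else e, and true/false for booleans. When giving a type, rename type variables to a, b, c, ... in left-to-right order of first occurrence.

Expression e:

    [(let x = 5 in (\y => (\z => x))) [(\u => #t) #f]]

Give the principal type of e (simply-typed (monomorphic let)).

Trace:
let x : Int
x : Int
\z._ : b -> Int
\y._ : a -> b -> Int
\u._ : c -> Bool
  unify c -> Bool ~ Bool -> d
  unify c ~ Bool
  unify Bool ~ d
_ _ : Bool
  unify a -> b -> Int ~ Bool -> e
  unify a ~ Bool
  unify b -> Int ~ e
_ _ : b -> Int

Answer: a -> Int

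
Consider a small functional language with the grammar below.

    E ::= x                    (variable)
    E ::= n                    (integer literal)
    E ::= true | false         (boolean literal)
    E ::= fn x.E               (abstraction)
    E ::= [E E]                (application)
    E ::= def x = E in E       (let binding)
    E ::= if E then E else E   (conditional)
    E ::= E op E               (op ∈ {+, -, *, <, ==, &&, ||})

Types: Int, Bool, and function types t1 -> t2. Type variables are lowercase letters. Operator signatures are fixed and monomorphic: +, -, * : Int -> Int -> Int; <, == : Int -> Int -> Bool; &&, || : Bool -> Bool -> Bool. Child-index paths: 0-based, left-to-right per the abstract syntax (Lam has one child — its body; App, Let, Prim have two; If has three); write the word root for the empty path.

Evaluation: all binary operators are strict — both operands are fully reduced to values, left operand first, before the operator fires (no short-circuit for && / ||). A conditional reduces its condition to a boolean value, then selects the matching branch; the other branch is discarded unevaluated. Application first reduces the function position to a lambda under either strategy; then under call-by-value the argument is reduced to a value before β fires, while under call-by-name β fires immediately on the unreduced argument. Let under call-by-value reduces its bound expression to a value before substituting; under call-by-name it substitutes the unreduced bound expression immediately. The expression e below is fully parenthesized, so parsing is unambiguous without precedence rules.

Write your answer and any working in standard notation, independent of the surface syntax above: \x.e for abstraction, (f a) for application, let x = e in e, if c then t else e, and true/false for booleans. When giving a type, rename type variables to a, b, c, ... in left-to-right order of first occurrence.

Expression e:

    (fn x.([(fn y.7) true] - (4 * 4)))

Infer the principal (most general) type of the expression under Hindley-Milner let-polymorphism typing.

Working:
\y._ : b -> Int
  unify b -> Int ~ Bool -> c
  unify b ~ Bool
  unify Int ~ c
_ _ : Int
  unify Int ~ Int
  unify Int ~ Int
  unify Int ~ Int
  unify Int ~ Int
\x._ : a -> Int

Answer: a -> Int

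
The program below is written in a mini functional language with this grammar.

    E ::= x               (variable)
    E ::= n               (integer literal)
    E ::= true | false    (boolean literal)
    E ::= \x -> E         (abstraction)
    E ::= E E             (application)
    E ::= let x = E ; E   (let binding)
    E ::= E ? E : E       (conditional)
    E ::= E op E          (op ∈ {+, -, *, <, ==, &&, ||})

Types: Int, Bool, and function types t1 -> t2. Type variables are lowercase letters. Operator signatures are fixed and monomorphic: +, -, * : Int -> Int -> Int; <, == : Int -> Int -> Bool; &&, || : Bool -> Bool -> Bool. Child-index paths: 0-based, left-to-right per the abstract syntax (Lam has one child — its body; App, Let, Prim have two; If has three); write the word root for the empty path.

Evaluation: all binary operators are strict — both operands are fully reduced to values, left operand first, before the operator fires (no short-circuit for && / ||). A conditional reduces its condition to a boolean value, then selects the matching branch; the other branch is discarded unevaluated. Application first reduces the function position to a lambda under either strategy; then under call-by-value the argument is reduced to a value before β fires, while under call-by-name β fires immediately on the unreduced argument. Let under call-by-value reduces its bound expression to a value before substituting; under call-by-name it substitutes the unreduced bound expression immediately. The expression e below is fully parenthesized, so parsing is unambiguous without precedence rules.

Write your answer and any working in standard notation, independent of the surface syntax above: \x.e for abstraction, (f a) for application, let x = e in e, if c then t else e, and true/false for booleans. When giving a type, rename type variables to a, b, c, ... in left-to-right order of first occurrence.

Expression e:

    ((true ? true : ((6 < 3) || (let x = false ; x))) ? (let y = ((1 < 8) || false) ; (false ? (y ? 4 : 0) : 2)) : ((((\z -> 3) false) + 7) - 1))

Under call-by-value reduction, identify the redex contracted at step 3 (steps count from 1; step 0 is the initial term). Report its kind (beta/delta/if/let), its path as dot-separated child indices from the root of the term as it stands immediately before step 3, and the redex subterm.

Working:
step 0: (if (if true then true else ((6 < 3) || (let x = false in x))) then (let y = ((1 < 8) || false) in (if false then (if y then 4 else 0) else 2)) else ((((\z.3) false) + 7) - 1))
step 1: [if@0] (if true then (let y = ((1 < 8) || false) in (if false then (if y then 4 else 0) else 2)) else ((((\z.3) false) + 7) - 1))
step 2: [if@root] (let y = ((1 < 8) || false) in (if false then (if y then 4 else 0) else 2))
step 3: [delta@0.0] (let y = (true || false) in (if false then (if y then 4 else 0) else 2))

Answer: delta at 0.0 : (1 < 8)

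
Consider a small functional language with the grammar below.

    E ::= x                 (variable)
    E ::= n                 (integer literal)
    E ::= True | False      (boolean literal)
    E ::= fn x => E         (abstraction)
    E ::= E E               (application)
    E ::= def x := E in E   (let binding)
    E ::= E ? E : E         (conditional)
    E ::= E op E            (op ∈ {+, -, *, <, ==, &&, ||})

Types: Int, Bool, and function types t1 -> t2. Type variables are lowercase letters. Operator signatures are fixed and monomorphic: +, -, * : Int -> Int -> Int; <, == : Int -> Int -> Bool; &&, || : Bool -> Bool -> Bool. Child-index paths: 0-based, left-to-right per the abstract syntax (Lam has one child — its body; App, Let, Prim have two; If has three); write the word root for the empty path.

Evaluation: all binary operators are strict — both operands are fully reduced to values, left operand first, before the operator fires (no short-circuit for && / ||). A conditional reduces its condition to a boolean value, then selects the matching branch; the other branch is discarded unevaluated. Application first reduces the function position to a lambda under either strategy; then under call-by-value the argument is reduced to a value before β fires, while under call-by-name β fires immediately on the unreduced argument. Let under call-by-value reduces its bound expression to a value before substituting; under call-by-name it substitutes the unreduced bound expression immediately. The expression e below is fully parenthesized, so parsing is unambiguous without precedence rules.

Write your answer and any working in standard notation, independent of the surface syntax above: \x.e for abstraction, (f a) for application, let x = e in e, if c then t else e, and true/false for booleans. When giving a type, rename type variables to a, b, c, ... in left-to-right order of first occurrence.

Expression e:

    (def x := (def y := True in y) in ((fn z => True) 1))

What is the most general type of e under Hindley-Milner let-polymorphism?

Trace:
let y : Bool
y : Bool
let x : Bool
\z._ : a -> Bool
  unify a -> Bool ~ Int -> b
  unify a ~ Int
  unify Bool ~ b
_ _ : Bool

Answer: Bool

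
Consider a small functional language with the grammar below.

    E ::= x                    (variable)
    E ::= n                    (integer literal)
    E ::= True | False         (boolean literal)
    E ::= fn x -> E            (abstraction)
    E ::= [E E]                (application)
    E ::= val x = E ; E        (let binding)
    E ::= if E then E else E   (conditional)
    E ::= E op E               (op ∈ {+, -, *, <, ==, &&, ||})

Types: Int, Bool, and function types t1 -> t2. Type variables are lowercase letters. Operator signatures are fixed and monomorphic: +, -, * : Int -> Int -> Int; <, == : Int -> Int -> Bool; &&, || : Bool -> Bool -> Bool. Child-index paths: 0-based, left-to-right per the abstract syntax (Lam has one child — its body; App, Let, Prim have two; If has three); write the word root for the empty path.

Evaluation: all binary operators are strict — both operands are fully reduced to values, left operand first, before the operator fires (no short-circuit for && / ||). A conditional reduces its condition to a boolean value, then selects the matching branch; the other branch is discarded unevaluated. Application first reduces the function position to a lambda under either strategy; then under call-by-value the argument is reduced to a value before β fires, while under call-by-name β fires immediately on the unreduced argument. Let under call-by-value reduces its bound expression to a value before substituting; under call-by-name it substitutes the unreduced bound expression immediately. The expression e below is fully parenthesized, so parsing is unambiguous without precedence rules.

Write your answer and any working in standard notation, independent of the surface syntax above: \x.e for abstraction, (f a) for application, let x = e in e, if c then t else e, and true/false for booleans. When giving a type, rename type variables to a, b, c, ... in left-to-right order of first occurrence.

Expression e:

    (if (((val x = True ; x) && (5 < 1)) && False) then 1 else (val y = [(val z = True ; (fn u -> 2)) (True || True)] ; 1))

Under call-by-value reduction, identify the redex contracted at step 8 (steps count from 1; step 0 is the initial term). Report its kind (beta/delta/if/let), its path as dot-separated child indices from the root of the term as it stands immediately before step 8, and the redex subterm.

Answer: beta at 0 : ((\u.2) true)

Derivation:
step 0: (if (((let x = true in x) && (5 < 1)) && false) then 1 else (let y = ((let z = true in (\u.2)) (true || true)) in 1))
step 1: [let@0.0.0] (if ((true && (5 < 1)) && false) then 1 else (let y = ((let z = true in (\u.2)) (true || true)) in 1))
step 2: [delta@0.0.1] (if ((true && false) && false) then 1 else (let y = ((let z = true in (\u.2)) (true || true)) in 1))
step 3: [delta@0.0] (if (false && false) then 1 else (let y = ((let z = true in (\u.2)) (true || true)) in 1))
step 4: [delta@0] (if false then 1 else (let y = ((let z = true in (\u.2)) (true || true)) in 1))
step 5: [if@root] (let y = ((let z = true in (\u.2)) (true || true)) in 1)
step 6: [let@0.0] (let y = ((\u.2) (true || true)) in 1)
step 7: [delta@0.1] (let y = ((\u.2) true) in 1)
step 8: [beta@0] (let y = 2 in 1)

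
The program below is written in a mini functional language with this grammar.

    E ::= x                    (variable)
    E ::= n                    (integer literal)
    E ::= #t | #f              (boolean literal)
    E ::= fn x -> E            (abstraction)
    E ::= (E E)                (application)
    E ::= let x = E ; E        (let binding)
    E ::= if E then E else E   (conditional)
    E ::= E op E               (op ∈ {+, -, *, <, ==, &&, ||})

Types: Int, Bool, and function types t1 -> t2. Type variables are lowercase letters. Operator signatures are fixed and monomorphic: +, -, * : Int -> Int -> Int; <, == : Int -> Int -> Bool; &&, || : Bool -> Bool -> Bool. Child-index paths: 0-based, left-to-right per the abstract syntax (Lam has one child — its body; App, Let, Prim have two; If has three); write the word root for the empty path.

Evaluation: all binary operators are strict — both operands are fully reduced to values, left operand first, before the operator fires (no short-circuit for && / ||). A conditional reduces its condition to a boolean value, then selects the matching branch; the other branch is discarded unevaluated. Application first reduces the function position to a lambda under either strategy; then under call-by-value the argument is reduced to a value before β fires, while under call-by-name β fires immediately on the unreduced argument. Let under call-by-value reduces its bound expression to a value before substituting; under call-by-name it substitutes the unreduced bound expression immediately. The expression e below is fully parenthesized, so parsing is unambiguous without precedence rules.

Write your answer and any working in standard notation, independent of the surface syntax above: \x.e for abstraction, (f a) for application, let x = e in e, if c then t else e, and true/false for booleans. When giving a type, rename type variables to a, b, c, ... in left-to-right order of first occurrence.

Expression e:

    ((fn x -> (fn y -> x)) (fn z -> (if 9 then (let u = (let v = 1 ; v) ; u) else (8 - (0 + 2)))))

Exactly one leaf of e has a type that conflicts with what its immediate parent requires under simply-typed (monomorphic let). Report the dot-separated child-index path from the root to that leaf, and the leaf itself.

Answer: 1.0.0 : 9

Trace:
x : a
\y._ : b -> a
\x._ : a -> b -> a
  unify Int ~ Bool
  FAIL: mismatch Int ~ Bool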